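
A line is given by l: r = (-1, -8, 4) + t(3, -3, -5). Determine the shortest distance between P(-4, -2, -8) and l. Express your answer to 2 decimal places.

Taking (-1, -8, 4) on l with direction v = (3, -3, -5): w = P − (-1, -8, 4) = (-3, 6, -12), and w × v = (-66, -51, -9).
Distance = |w × v| / |v| = √7038 / √43 ≈ 12.79.

12.79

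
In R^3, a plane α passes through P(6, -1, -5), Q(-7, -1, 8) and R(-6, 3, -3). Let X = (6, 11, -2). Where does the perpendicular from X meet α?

(2, 1, -6)

PQ = (-13, 0, 13), PR = (-12, 4, 2); a normal to α is PQ × PR = (-52, -130, -52).
Using P: α has equation -52x - 130y - 52z = 78.
Foot = X − λn with λ = (n·X − d)/|n|² = (-1638 − 78)/22308 = -1/13.
Foot = (6, 11, -2) − (-1/13)·(-52, -130, -52) = (2, 1, -6).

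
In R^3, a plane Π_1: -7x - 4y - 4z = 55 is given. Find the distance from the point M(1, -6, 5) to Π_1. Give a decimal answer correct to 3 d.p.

n·M − d = (-7)·(1) + (-4)·(-6) + (-4)·(5) − 55 = -58; |n| = √81.
Distance = |-58| / √81 = 58/√81 ≈ 6.444.

6.444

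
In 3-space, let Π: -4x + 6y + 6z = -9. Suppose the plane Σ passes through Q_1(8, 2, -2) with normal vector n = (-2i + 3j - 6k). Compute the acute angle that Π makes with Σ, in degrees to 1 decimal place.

Σ: n·r = n·Q_1 gives -2x + 3y - 6z = 2.
cos θ = |n₁·n₂| / (|n₁||n₂|) = |-10| / (√88 · √49).
θ = arccos(0.15229) ≈ 81.2°.

81.2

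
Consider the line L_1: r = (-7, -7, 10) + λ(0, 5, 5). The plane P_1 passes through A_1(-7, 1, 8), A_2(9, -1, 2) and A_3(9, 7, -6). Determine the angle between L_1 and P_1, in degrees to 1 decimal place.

A_1A_2 = (16, -2, -6), A_1A_3 = (16, 6, -14); a normal to P_1 is A_1A_2 × A_1A_3 = (64, 128, 128).
Using A_1: P_1 has equation 64x + 128y + 128z = 704.
sin θ = |n·v| / (|n||v|) = |1280| / (√36864 · √50) = 0.94281.
θ ≈ 70.5°.

70.5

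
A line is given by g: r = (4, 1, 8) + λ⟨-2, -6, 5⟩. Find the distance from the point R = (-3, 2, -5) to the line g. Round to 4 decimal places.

Taking (4, 1, 8) on g with direction v = (-2, -6, 5): w = R − (4, 1, 8) = (-7, 1, -13), and w × v = (-73, 61, 44).
Distance = |w × v| / |v| = √10986 / √65 ≈ 13.0006.

13.0006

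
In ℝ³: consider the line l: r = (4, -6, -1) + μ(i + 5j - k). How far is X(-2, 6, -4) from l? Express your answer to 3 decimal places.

Taking (4, -6, -1) on l with direction v = (1, 5, -1): w = X − (4, -6, -1) = (-6, 12, -3), and w × v = (3, -9, -42).
Distance = |w × v| / |v| = √1854 / √27 ≈ 8.287.

8.287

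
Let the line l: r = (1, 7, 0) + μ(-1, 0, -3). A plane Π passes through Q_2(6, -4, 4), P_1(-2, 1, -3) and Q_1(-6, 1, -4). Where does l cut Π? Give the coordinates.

(-2, 7, -9)

Q_2P_1 = (-8, 5, -7), Q_2Q_1 = (-12, 5, -8); a normal to Π is Q_2P_1 × Q_2Q_1 = (-5, 20, 20).
Using Q_2: Π has equation -5x + 20y + 20z = -30.
Substitute r = (1, 7, 0) + t(-1, 0, -3) into the plane: 135 + (-55)t = -30, so t = 3.
Intersection: (1, 7, 0) + 3·(-1, 0, -3) = (-2, 7, -9).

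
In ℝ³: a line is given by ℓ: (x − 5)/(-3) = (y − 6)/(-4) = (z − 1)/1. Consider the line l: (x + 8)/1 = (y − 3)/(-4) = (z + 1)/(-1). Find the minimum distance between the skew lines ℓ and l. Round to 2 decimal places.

ℓ has direction (-3, -4, 1) through (5, 6, 1).
l has direction (1, -4, -1) through (-8, 3, -1).
Common perpendicular direction n = (-3, -4, 1) × (1, -4, -1) = (8, -2, 16).
With w = (-8, 3, -1) − (5, 6, 1) = (-13, -3, -2), w · n = -130.
Distance = |w · n| / |n| = |-130| / √324 ≈ 7.22.

7.22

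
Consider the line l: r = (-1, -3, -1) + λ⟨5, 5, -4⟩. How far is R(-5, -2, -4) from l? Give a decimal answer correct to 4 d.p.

Taking (-1, -3, -1) on l with direction v = (5, 5, -4): w = R − (-1, -3, -1) = (-4, 1, -3), and w × v = (11, -31, -25).
Distance = |w × v| / |v| = √1707 / √66 ≈ 5.0856.

5.0856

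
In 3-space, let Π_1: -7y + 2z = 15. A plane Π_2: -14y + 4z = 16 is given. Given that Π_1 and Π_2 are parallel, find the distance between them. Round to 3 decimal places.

Rescale Π_2 by 1/2: -7y + 2z = 8. Then distance = |15 − 8| / √53 ≈ 0.962.

0.962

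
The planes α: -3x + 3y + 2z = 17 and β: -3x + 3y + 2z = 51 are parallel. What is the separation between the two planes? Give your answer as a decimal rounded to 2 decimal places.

Same normal n = (-3, 3, 2) with |n| = √22; distance = |17 − 51| / |n| = 34/√22 ≈ 7.25.

7.25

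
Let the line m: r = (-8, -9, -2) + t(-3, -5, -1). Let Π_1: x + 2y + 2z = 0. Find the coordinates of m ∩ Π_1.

(-2, 1, 0)

Substitute r = (-8, -9, -2) + t(-3, -5, -1) into the plane: -30 + (-15)t = 0, so t = -2.
Intersection: (-8, -9, -2) + (-2)·(-3, -5, -1) = (-2, 1, 0).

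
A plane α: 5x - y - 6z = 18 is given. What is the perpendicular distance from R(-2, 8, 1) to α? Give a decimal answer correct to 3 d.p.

5.334

n·R − d = (5)·(-2) + (-1)·(8) + (-6)·(1) − 18 = -42; |n| = √62.
Distance = |-42| / √62 = 42/√62 ≈ 5.334.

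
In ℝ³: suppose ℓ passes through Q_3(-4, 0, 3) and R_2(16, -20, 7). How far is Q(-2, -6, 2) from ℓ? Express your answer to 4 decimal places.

3.3431

A direction vector for ℓ is R_2 − Q_3 = (20, -20, 4).
Taking (-4, 0, 3) on ℓ with direction v = (20, -20, 4): w = Q − (-4, 0, 3) = (2, -6, -1), and w × v = (-44, -28, 80).
Distance = |w × v| / |v| = √9120 / √816 ≈ 3.3431.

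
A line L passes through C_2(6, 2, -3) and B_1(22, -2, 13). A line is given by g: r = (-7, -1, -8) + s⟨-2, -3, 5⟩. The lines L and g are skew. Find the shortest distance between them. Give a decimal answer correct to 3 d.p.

A direction vector for L is B_1 − C_2 = (16, -4, 16).
Common perpendicular direction n = (16, -4, 16) × (-2, -3, 5) = (28, -112, -56).
With w = (-7, -1, -8) − (6, 2, -3) = (-13, -3, -5), w · n = 252.
Distance = |w · n| / |n| = |252| / √16464 ≈ 1.964.

1.964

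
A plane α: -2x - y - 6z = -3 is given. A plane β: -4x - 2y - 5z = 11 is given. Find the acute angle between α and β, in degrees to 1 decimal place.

21.4

cos θ = |n₁·n₂| / (|n₁||n₂|) = |40| / (√41 · √45).
θ = arccos(0.93124) ≈ 21.4°.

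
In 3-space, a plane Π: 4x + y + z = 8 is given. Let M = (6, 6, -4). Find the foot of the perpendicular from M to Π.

Foot = M − λn with λ = (n·M − d)/|n|² = (26 − 8)/18 = 1.
Foot = (6, 6, -4) − 1·(4, 1, 1) = (2, 5, -5).

(2, 5, -5)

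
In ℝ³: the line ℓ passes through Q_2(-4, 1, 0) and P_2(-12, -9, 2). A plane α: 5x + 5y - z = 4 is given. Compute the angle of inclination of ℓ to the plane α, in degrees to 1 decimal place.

83.7

A direction vector for ℓ is P_2 − Q_2 = (-8, -10, 2).
sin θ = |n·v| / (|n||v|) = |-92| / (√51 · √168) = 0.99391.
θ ≈ 83.7°.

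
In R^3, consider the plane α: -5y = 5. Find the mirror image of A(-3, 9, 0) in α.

(-3, -11, 0)

λ = (n·A − d)/|n|² = (-45 − 5)/25 = -2.
Reflection = A − 2λn = (-3, 9, 0) − (-4)·(0, -5, 0) = (-3, -11, 0).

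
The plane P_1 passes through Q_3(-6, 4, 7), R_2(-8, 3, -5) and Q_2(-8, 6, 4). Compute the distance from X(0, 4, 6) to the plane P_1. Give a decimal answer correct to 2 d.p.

5.09

Q_3R_2 = (-2, -1, -12), Q_3Q_2 = (-2, 2, -3); a normal to P_1 is Q_3R_2 × Q_3Q_2 = (27, 18, -6).
Using Q_3: P_1 has equation 27x + 18y - 6z = -132.
n·X − d = (27)·(0) + (18)·(4) + (-6)·(6) − (-132) = 168; |n| = √1089.
Distance = |168| / √1089 = 168/√1089 ≈ 5.09.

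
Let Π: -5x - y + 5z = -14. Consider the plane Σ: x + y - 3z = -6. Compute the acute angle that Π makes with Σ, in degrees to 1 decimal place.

cos θ = |n₁·n₂| / (|n₁||n₂|) = |-21| / (√51 · √11).
θ = arccos(0.88662) ≈ 27.5°.

27.5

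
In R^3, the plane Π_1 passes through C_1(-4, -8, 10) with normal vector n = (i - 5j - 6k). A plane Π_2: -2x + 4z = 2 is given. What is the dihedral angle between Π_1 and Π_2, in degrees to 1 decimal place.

42.4

Π_1: n·r = n·C_1 gives x - 5y - 6z = -24.
cos θ = |n₁·n₂| / (|n₁||n₂|) = |-26| / (√62 · √20).
θ = arccos(0.73835) ≈ 42.4°.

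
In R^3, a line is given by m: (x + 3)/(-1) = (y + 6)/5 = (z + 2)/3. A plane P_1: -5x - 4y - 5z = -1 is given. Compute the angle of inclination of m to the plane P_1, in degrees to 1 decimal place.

m has direction (-1, 5, 3) through (-3, -6, -2).
sin θ = |n·v| / (|n||v|) = |-30| / (√66 · √35) = 0.62419.
θ ≈ 38.6°.

38.6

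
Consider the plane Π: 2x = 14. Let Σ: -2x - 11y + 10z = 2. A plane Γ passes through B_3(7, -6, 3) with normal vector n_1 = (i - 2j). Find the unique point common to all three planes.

Γ: n_1·r = n_1·B_3 gives x - 2y = 19.
Solving the 3×3 linear system 2x = 14, -2x - 11y + 10z = 2, x - 2y = 19 (e.g. by elimination or Cramer's rule, determinant = 40) gives (7, -6, -5).

(7, -6, -5)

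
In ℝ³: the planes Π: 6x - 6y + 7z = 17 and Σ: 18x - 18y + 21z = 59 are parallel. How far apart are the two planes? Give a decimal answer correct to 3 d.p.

Rescale Σ by 1/3: 6x - 6y + 7z = 59/3. Then distance = |17 − (59/3)| / √121 ≈ 0.242.

0.242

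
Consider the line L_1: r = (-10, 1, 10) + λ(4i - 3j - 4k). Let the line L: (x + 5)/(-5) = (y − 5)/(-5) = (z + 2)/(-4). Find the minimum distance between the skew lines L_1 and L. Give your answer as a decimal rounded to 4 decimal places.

L has direction (-5, -5, -4) through (-5, 5, -2).
Common perpendicular direction n = (4, -3, -4) × (-5, -5, -4) = (-8, 36, -35).
With w = (-5, 5, -2) − (-10, 1, 10) = (5, 4, -12), w · n = 524.
Distance = |w · n| / |n| = |524| / √2585 ≈ 10.3063.

10.3063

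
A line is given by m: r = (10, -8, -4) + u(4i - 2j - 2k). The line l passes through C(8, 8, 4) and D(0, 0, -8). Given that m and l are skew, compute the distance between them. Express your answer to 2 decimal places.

7.76

A direction vector for l is D − C = (-8, -8, -12).
Common perpendicular direction n = (4, -2, -2) × (-8, -8, -12) = (8, 64, -48).
With w = (8, 8, 4) − (10, -8, -4) = (-2, 16, 8), w · n = 624.
Distance = |w · n| / |n| = |624| / √6464 ≈ 7.76.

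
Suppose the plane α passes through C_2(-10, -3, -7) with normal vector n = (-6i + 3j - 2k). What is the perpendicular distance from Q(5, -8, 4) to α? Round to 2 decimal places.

18.14

α: n·r = n·C_2 gives -6x + 3y - 2z = 65.
n·Q − d = (-6)·(5) + (3)·(-8) + (-2)·(4) − 65 = -127; |n| = √49.
Distance = |-127| / √49 = 127/√49 ≈ 18.14.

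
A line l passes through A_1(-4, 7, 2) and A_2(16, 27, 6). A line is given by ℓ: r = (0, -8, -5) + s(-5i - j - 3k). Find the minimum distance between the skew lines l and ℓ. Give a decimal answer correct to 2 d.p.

13.12

A direction vector for l is A_2 − A_1 = (20, 20, 4).
Common perpendicular direction n = (20, 20, 4) × (-5, -1, -3) = (-56, 40, 80).
With w = (0, -8, -5) − (-4, 7, 2) = (4, -15, -7), w · n = -1384.
Distance = |w · n| / |n| = |-1384| / √11136 ≈ 13.12.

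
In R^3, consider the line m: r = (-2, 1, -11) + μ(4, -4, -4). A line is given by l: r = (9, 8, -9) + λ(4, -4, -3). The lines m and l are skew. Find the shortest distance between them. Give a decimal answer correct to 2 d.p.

12.73

Common perpendicular direction n = (4, -4, -4) × (4, -4, -3) = (-4, -4, 0).
With w = (9, 8, -9) − (-2, 1, -11) = (11, 7, 2), w · n = -72.
Distance = |w · n| / |n| = |-72| / √32 ≈ 12.73.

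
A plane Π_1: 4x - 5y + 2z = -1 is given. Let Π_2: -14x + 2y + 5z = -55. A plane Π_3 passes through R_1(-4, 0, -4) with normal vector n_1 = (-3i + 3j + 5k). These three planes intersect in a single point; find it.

(4, 3, -1)

Π_3: n_1·r = n_1·R_1 gives -3x + 3y + 5z = -8.
Solving the 3×3 linear system 4x - 5y + 2z = -1, -14x + 2y + 5z = -55, -3x + 3y + 5z = -8 (e.g. by elimination or Cramer's rule, determinant = -367) gives (4, 3, -1).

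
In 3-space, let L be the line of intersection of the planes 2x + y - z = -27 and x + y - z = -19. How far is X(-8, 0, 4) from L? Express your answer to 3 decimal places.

Direction of L: (2, 1, -1) × (1, 1, -1) = (0, 1, 1).
A point on L: solving the two plane equations with y = -8 gives (-8, -8, 3).
Taking (-8, -8, 3) on L with direction v = (0, 1, 1): w = X − (-8, -8, 3) = (0, 8, 1), and w × v = (7, 0, 0).
Distance = |w × v| / |v| = √49 / √2 ≈ 4.950.

4.950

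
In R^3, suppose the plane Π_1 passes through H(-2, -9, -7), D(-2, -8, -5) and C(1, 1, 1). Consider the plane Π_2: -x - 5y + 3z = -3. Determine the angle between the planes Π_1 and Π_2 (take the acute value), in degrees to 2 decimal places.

70.61

HD = (0, 1, 2), HC = (3, 10, 8); a normal to Π_1 is HD × HC = (-12, 6, -3).
Using H: Π_1 has equation -12x + 6y - 3z = -9.
cos θ = |n₁·n₂| / (|n₁||n₂|) = |-27| / (√189 · √35).
θ = arccos(0.33197) ≈ 70.61°.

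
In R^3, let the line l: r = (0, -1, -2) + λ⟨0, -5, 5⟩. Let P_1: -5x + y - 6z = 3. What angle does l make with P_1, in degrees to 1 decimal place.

sin θ = |n·v| / (|n||v|) = |-35| / (√62 · √50) = 0.62862.
θ ≈ 38.9°.

38.9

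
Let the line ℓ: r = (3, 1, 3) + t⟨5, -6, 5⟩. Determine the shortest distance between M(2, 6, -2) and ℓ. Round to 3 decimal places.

3.023

Taking (3, 1, 3) on ℓ with direction v = (5, -6, 5): w = M − (3, 1, 3) = (-1, 5, -5), and w × v = (-5, -20, -19).
Distance = |w × v| / |v| = √786 / √86 ≈ 3.023.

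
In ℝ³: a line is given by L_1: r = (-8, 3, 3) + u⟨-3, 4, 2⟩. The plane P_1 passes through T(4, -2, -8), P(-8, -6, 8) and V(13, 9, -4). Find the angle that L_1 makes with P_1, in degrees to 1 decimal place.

48.0

TP = (-12, -4, 16), TV = (9, 11, 4); a normal to P_1 is TP × TV = (-192, 192, -96).
Using T: P_1 has equation -192x + 192y - 96z = -384.
sin θ = |n·v| / (|n||v|) = |1152| / (√82944 · √29) = 0.74278.
θ ≈ 48.0°.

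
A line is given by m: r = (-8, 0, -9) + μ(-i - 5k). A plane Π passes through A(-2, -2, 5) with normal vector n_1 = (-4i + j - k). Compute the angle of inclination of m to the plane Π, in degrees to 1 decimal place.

Π: n_1·r = n_1·A gives -4x + y - z = 1.
sin θ = |n·v| / (|n||v|) = |9| / (√18 · √26) = 0.41603.
θ ≈ 24.6°.

24.6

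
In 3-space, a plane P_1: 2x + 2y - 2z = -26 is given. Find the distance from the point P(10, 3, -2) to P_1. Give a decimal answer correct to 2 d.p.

n·P − d = (2)·(10) + (2)·(3) + (-2)·(-2) − (-26) = 56; |n| = √12.
Distance = |56| / √12 = 56/√12 ≈ 16.17.

16.17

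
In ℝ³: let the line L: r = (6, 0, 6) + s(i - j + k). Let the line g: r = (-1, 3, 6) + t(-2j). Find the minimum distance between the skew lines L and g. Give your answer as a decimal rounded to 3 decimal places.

4.950

Common perpendicular direction n = (1, -1, 1) × (0, -2, 0) = (2, 0, -2).
With w = (-1, 3, 6) − (6, 0, 6) = (-7, 3, 0), w · n = -14.
Distance = |w · n| / |n| = |-14| / √8 ≈ 4.950.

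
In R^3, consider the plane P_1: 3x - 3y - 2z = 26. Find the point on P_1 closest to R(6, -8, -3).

Foot = R − λn with λ = (n·R − d)/|n|² = (48 − 26)/22 = 1.
Foot = (6, -8, -3) − 1·(3, -3, -2) = (3, -5, -1).

(3, -5, -1)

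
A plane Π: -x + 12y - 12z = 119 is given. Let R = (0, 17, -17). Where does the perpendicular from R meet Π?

Foot = R − λn with λ = (n·R − d)/|n|² = (408 − 119)/289 = 1.
Foot = (0, 17, -17) − 1·(-1, 12, -12) = (1, 5, -5).

(1, 5, -5)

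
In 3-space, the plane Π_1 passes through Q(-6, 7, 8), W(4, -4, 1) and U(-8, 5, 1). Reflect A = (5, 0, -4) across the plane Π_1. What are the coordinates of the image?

QW = (10, -11, -7), QU = (-2, -2, -7); a normal to Π_1 is QW × QU = (63, 84, -42).
Using Q: Π_1 has equation 63x + 84y - 42z = -126.
λ = (n·A − d)/|n|² = (483 − (-126))/12789 = 1/21.
Reflection = A − 2λn = (5, 0, -4) − (2/21)·(63, 84, -42) = (-1, -8, 0).

(-1, -8, 0)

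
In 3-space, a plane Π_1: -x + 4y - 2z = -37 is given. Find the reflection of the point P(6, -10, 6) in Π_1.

(4, -2, 2)

λ = (n·P − d)/|n|² = (-58 − (-37))/21 = -1.
Reflection = P − 2λn = (6, -10, 6) − (-2)·(-1, 4, -2) = (4, -2, 2).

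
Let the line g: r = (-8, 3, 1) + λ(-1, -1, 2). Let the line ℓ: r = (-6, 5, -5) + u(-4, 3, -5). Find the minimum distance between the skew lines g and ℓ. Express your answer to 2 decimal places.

0.95

Common perpendicular direction n = (-1, -1, 2) × (-4, 3, -5) = (-1, -13, -7).
With w = (-6, 5, -5) − (-8, 3, 1) = (2, 2, -6), w · n = 14.
Distance = |w · n| / |n| = |14| / √219 ≈ 0.95.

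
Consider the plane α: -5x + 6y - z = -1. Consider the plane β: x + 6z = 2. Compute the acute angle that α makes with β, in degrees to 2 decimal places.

cos θ = |n₁·n₂| / (|n₁||n₂|) = |-11| / (√62 · √37).
θ = arccos(0.22967) ≈ 76.72°.

76.72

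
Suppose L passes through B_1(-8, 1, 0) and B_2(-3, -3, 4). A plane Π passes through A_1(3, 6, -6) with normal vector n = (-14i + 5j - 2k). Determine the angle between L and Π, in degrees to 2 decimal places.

59.92

A direction vector for L is B_2 − B_1 = (5, -4, 4).
Π: n·r = n·A_1 gives -14x + 5y - 2z = 0.
sin θ = |n·v| / (|n||v|) = |-98| / (√225 · √57) = 0.86536.
θ ≈ 59.92°.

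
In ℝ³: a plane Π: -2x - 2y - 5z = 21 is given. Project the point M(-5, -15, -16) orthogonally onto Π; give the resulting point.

Foot = M − λn with λ = (n·M − d)/|n|² = (120 − 21)/33 = 3.
Foot = (-5, -15, -16) − 3·(-2, -2, -5) = (1, -9, -1).

(1, -9, -1)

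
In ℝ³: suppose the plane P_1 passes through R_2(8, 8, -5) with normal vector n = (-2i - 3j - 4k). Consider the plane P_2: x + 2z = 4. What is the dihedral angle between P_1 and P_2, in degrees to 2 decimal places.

33.85

P_1: n·r = n·R_2 gives -2x - 3y - 4z = -20.
cos θ = |n₁·n₂| / (|n₁||n₂|) = |-10| / (√29 · √5).
θ = arccos(0.83045) ≈ 33.85°.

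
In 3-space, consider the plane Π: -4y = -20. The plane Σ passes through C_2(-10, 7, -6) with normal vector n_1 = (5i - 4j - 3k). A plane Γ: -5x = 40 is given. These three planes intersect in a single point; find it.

Σ: n_1·r = n_1·C_2 gives 5x - 4y - 3z = -60.
Solving the 3×3 linear system -4y = -20, 5x - 4y - 3z = -60, -5x = 40 (e.g. by elimination or Cramer's rule, determinant = -60) gives (-8, 5, 0).

(-8, 5, 0)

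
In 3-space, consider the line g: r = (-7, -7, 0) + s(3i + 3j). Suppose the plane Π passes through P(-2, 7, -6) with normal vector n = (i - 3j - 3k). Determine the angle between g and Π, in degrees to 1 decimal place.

18.9

Π: n·r = n·P gives x - 3y - 3z = -5.
sin θ = |n·v| / (|n||v|) = |-6| / (√19 · √18) = 0.32444.
θ ≈ 18.9°.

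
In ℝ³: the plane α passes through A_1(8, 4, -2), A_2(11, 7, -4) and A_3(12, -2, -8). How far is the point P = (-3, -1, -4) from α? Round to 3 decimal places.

7.800

A_1A_2 = (3, 3, -2), A_1A_3 = (4, -6, -6); a normal to α is A_1A_2 × A_1A_3 = (-30, 10, -30).
Using A_1: α has equation -30x + 10y - 30z = -140.
n·P − d = (-30)·(-3) + (10)·(-1) + (-30)·(-4) − (-140) = 340; |n| = √1900.
Distance = |340| / √1900 = 340/√1900 ≈ 7.800.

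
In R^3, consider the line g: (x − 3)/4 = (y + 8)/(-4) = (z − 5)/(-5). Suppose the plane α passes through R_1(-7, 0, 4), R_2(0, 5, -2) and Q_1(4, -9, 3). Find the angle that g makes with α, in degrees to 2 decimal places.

g has direction (4, -4, -5) through (3, -8, 5).
R_1R_2 = (7, 5, -6), R_1Q_1 = (11, -9, -1); a normal to α is R_1R_2 × R_1Q_1 = (-59, -59, -118).
Using R_1: α has equation -59x - 59y - 118z = -59.
sin θ = |n·v| / (|n||v|) = |590| / (√20886 · √57) = 0.54074.
θ ≈ 32.73°.

32.73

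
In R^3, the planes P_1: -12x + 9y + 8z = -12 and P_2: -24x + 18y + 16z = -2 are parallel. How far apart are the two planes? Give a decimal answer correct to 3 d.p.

Rescale P_2 by 1/2: -12x + 9y + 8z = -1. Then distance = |-12 − (-1)| / √289 ≈ 0.647.

0.647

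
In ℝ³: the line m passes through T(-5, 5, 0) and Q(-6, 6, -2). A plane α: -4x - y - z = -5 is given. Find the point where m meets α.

(-1, 1, 8)

A direction vector for m is Q − T = (-1, 1, -2).
Substitute r = (-5, 5, 0) + t(-1, 1, -2) into the plane: 15 + 5t = -5, so t = -4.
Intersection: (-5, 5, 0) + (-4)·(-1, 1, -2) = (-1, 1, 8).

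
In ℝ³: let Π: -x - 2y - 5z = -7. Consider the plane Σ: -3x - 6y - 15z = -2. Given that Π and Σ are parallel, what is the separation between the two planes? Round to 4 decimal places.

Rescale Σ by 1/3: -x - 2y - 5z = -2/3. Then distance = |-7 − (-2/3)| / √30 ≈ 1.1563.

1.1563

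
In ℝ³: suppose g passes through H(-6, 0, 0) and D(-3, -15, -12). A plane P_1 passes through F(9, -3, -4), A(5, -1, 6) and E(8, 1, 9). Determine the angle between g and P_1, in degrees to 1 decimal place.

A direction vector for g is D − H = (3, -15, -12).
FA = (-4, 2, 10), FE = (-1, 4, 13); a normal to P_1 is FA × FE = (-14, 42, -14).
Using F: P_1 has equation -14x + 42y - 14z = -196.
sin θ = |n·v| / (|n||v|) = |-504| / (√2156 · √378) = 0.55829.
θ ≈ 33.9°.

33.9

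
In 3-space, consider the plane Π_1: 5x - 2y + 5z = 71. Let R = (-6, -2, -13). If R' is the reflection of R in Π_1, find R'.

λ = (n·R − d)/|n|² = (-91 − 71)/54 = -3.
Reflection = R − 2λn = (-6, -2, -13) − (-6)·(5, -2, 5) = (24, -14, 17).

(24, -14, 17)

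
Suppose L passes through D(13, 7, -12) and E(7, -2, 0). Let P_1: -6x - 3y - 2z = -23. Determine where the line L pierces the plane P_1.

(5, -5, 4)

A direction vector for L is E − D = (-6, -9, 12).
Substitute r = (13, 7, -12) + t(-6, -9, 12) into the plane: -75 + 39t = -23, so t = 4/3.
Intersection: (13, 7, -12) + (4/3)·(-6, -9, 12) = (5, -5, 4).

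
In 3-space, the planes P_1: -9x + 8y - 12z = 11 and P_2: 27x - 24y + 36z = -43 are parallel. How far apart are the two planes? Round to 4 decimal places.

0.1961

Rescale P_2 by 1/(-3): -9x + 8y - 12z = 43/3. Then distance = |11 − (43/3)| / √289 ≈ 0.1961.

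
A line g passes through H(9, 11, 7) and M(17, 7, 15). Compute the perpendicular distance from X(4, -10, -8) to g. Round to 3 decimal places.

25.513

A direction vector for g is M − H = (8, -4, 8).
Taking (9, 11, 7) on g with direction v = (8, -4, 8): w = X − (9, 11, 7) = (-5, -21, -15), and w × v = (-228, -80, 188).
Distance = |w × v| / |v| = √93728 / √144 ≈ 25.513.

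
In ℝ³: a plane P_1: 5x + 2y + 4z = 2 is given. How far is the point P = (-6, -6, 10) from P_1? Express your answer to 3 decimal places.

0.596

n·P − d = (5)·(-6) + (2)·(-6) + (4)·(10) − 2 = -4; |n| = √45.
Distance = |-4| / √45 = 4/√45 ≈ 0.596.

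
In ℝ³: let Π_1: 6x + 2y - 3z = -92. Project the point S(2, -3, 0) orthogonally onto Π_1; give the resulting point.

(-10, -7, 6)

Foot = S − λn with λ = (n·S − d)/|n|² = (6 − (-92))/49 = 2.
Foot = (2, -3, 0) − 2·(6, 2, -3) = (-10, -7, 6).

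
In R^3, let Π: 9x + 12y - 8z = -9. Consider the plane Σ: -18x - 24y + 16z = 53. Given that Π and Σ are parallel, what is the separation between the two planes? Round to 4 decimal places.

1.0294

Rescale Σ by 1/(-2): 9x + 12y - 8z = -53/2. Then distance = |-9 − (-53/2)| / √289 ≈ 1.0294.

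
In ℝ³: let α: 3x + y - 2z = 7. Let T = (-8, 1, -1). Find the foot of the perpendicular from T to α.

Foot = T − λn with λ = (n·T − d)/|n|² = (-21 − 7)/14 = -2.
Foot = (-8, 1, -1) − (-2)·(3, 1, -2) = (-2, 3, -5).

(-2, 3, -5)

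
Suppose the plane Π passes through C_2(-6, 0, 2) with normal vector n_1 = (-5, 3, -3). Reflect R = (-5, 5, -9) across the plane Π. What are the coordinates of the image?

(5, -1, -3)

Π: n_1·r = n_1·C_2 gives -5x + 3y - 3z = 24.
λ = (n·R − d)/|n|² = (67 − 24)/43 = 1.
Reflection = R − 2λn = (-5, 5, -9) − 2·(-5, 3, -3) = (5, -1, -3).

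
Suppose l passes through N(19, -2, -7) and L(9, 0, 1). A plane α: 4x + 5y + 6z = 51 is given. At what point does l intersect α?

(4, 1, 5)

A direction vector for l is L − N = (-10, 2, 8).
Substitute r = (19, -2, -7) + t(-10, 2, 8) into the plane: 24 + 18t = 51, so t = 3/2.
Intersection: (19, -2, -7) + (3/2)·(-10, 2, 8) = (4, 1, 5).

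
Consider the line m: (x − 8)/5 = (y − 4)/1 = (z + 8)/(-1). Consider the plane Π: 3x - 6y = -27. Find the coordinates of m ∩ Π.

m has direction (5, 1, -1) through (8, 4, -8).
Substitute r = (8, 4, -8) + t(5, 1, -1) into the plane: 0 + 9t = -27, so t = -3.
Intersection: (8, 4, -8) + (-3)·(5, 1, -1) = (-7, 1, -5).

(-7, 1, -5)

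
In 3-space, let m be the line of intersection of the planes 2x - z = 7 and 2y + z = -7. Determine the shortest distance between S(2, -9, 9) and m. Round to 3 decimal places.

Direction of m: (2, 0, -1) × (0, 2, 1) = (2, -2, 4).
A point on m: solving the two plane equations with x = 0 gives (0, 0, -7).
Taking (0, 0, -7) on m with direction v = (2, -2, 4): w = S − (0, 0, -7) = (2, -9, 16), and w × v = (-4, 24, 14).
Distance = |w × v| / |v| = √788 / √24 ≈ 5.730.

5.730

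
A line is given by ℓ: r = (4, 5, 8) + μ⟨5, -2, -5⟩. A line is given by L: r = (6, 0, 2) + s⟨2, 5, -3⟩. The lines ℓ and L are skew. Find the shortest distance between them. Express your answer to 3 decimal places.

Common perpendicular direction n = (5, -2, -5) × (2, 5, -3) = (31, 5, 29).
With w = (6, 0, 2) − (4, 5, 8) = (2, -5, -6), w · n = -137.
Distance = |w · n| / |n| = |-137| / √1827 ≈ 3.205.

3.205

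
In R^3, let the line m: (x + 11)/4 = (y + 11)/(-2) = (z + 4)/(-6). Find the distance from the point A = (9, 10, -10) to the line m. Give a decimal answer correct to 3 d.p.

27.914

m has direction (4, -2, -6) through (-11, -11, -4).
Taking (-11, -11, -4) on m with direction v = (4, -2, -6): w = A − (-11, -11, -4) = (20, 21, -6), and w × v = (-138, 96, -124).
Distance = |w × v| / |v| = √43636 / √56 ≈ 27.914.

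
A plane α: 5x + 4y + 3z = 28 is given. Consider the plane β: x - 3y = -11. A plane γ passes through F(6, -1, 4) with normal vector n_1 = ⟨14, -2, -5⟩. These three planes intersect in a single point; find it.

(4, 5, -4)

γ: n_1·r = n_1·F gives 14x - 2y - 5z = 66.
Solving the 3×3 linear system 5x + 4y + 3z = 28, x - 3y = -11, 14x - 2y - 5z = 66 (e.g. by elimination or Cramer's rule, determinant = 215) gives (4, 5, -4).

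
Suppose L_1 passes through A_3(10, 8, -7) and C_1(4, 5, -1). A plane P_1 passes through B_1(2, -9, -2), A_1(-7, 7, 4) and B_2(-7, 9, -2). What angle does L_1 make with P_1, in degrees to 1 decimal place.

39.7

A direction vector for L_1 is C_1 − A_3 = (-6, -3, 6).
B_1A_1 = (-9, 16, 6), B_1B_2 = (-9, 18, 0); a normal to P_1 is B_1A_1 × B_1B_2 = (-108, -54, -18).
Using B_1: P_1 has equation -108x - 54y - 18z = 306.
sin θ = |n·v| / (|n||v|) = |702| / (√14904 · √81) = 0.63892.
θ ≈ 39.7°.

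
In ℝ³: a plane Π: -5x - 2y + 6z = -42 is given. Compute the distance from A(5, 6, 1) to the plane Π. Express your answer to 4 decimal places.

1.3644

n·A − d = (-5)·(5) + (-2)·(6) + (6)·(1) − (-42) = 11; |n| = √65.
Distance = |11| / √65 = 11/√65 ≈ 1.3644.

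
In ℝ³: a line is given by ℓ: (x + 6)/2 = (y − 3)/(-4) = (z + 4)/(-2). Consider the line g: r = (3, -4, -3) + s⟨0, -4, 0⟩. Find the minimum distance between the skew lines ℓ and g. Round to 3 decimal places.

ℓ has direction (2, -4, -2) through (-6, 3, -4).
Common perpendicular direction n = (2, -4, -2) × (0, -4, 0) = (-8, 0, -8).
With w = (3, -4, -3) − (-6, 3, -4) = (9, -7, 1), w · n = -80.
Distance = |w · n| / |n| = |-80| / √128 ≈ 7.071.

7.071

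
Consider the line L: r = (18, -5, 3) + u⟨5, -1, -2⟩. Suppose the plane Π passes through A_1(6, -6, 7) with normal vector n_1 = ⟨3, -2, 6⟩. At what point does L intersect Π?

Π: n_1·r = n_1·A_1 gives 3x - 2y + 6z = 72.
Substitute r = (18, -5, 3) + t(5, -1, -2) into the plane: 82 + 5t = 72, so t = -2.
Intersection: (18, -5, 3) + (-2)·(5, -1, -2) = (8, -3, 7).

(8, -3, 7)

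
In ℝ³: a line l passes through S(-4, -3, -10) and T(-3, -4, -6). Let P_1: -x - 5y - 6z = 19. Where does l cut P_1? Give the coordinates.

(-1, -6, 2)

A direction vector for l is T − S = (1, -1, 4).
Substitute r = (-4, -3, -10) + t(1, -1, 4) into the plane: 79 + (-20)t = 19, so t = 3.
Intersection: (-4, -3, -10) + 3·(1, -1, 4) = (-1, -6, 2).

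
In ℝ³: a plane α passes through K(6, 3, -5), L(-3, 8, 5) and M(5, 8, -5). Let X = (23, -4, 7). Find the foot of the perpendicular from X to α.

KL = (-9, 5, 10), KM = (-1, 5, 0); a normal to α is KL × KM = (-50, -10, -40).
Using K: α has equation -50x - 10y - 40z = -130.
Foot = X − λn with λ = (n·X − d)/|n|² = (-1390 − (-130))/4200 = -3/10.
Foot = (23, -4, 7) − (-3/10)·(-50, -10, -40) = (8, -7, -5).

(8, -7, -5)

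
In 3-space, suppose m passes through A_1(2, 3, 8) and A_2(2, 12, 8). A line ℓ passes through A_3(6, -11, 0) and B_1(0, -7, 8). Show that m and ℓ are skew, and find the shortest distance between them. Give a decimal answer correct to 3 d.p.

1.600

A direction vector for m is A_2 − A_1 = (0, 9, 0).
A direction vector for ℓ is B_1 − A_3 = (-6, 4, 8).
Common perpendicular direction n = (0, 9, 0) × (-6, 4, 8) = (72, 0, 54).
With w = (6, -11, 0) − (2, 3, 8) = (4, -14, -8), w · n = -144.
Since n ≠ 0 the lines are not parallel, and w · n = -144 ≠ 0 so they do not intersect; hence they are skew.
Distance = |w · n| / |n| = |-144| / √8100 ≈ 1.600.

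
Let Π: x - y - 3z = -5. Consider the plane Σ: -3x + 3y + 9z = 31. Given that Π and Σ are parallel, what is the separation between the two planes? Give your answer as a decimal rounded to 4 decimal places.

Rescale Σ by 1/(-3): x - y - 3z = -31/3. Then distance = |-5 − (-31/3)| / √11 ≈ 1.6081.

1.6081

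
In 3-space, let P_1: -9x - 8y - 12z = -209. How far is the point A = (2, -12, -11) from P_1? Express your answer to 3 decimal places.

n·A − d = (-9)·(2) + (-8)·(-12) + (-12)·(-11) − (-209) = 419; |n| = √289.
Distance = |419| / √289 = 419/√289 ≈ 24.647.

24.647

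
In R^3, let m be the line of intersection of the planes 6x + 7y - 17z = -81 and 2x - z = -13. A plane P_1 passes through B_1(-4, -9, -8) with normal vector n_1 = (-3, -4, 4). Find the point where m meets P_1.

(-4, 4, 5)

Direction of m: (6, 7, -17) × (2, 0, -1) = (-7, -28, -14).
A point on m: solving the two plane equations with x = -3 gives (-3, 8, 7).
P_1: n_1·r = n_1·B_1 gives -3x - 4y + 4z = 16.
Substitute r = (-3, 8, 7) + t(-7, -28, -14) into the plane: 5 + 77t = 16, so t = 1/7.
Intersection: (-3, 8, 7) + (1/7)·(-7, -28, -14) = (-4, 4, 5).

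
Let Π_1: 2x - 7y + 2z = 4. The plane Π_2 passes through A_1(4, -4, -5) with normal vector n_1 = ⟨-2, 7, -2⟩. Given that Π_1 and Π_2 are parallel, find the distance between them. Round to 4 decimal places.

2.9140

Π_2: n_1·r = n_1·A_1 gives -2x + 7y - 2z = -26.
Rescale Π_2 by 1/(-1): 2x - 7y + 2z = 26. Then distance = |4 − 26| / √57 ≈ 2.9140.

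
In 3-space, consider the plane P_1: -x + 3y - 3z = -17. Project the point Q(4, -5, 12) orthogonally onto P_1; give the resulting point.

Foot = Q − λn with λ = (n·Q − d)/|n|² = (-55 − (-17))/19 = -2.
Foot = (4, -5, 12) − (-2)·(-1, 3, -3) = (2, 1, 6).

(2, 1, 6)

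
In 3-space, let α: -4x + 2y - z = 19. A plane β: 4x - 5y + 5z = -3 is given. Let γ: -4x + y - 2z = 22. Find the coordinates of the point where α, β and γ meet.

Solving the 3×3 linear system -4x + 2y - z = 19, 4x - 5y + 5z = -3, -4x + y - 2z = 22 (e.g. by elimination or Cramer's rule, determinant = -28) gives (-7, -4, 1).

(-7, -4, 1)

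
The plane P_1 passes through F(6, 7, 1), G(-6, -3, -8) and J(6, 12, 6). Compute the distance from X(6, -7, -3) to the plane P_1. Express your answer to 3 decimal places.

FG = (-12, -10, -9), FJ = (0, 5, 5); a normal to P_1 is FG × FJ = (-5, 60, -60).
Using F: P_1 has equation -5x + 60y - 60z = 330.
n·X − d = (-5)·(6) + (60)·(-7) + (-60)·(-3) − 330 = -600; |n| = √7225.
Distance = |-600| / √7225 = 600/√7225 ≈ 7.059.

7.059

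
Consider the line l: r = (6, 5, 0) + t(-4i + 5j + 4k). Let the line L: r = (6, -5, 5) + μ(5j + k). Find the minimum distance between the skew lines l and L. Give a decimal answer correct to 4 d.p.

5.5297

Common perpendicular direction n = (-4, 5, 4) × (0, 5, 1) = (-15, 4, -20).
With w = (6, -5, 5) − (6, 5, 0) = (0, -10, 5), w · n = -140.
Distance = |w · n| / |n| = |-140| / √641 ≈ 5.5297.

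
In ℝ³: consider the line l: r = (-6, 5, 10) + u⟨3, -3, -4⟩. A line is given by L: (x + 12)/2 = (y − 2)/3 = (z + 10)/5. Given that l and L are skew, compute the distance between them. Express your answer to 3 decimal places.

7.711

L has direction (2, 3, 5) through (-12, 2, -10).
Common perpendicular direction n = (3, -3, -4) × (2, 3, 5) = (-3, -23, 15).
With w = (-12, 2, -10) − (-6, 5, 10) = (-6, -3, -20), w · n = -213.
Distance = |w · n| / |n| = |-213| / √763 ≈ 7.711.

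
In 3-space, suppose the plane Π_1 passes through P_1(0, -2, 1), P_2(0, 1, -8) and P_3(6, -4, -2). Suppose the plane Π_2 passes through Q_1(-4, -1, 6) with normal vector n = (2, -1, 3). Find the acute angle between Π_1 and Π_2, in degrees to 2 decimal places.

P_1P_2 = (0, 3, -9), P_1P_3 = (6, -2, -3); a normal to Π_1 is P_1P_2 × P_1P_3 = (-27, -54, -18).
Using P_1: Π_1 has equation -27x - 54y - 18z = 90.
Π_2: n·r = n·Q_1 gives 2x - y + 3z = 11.
cos θ = |n₁·n₂| / (|n₁||n₂|) = |-54| / (√3969 · √14).
θ = arccos(0.22908) ≈ 76.76°.

76.76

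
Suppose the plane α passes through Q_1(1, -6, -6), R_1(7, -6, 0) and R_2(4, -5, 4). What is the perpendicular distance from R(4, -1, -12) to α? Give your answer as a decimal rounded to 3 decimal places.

6.161

Q_1R_1 = (6, 0, 6), Q_1R_2 = (3, 1, 10); a normal to α is Q_1R_1 × Q_1R_2 = (-6, -42, 6).
Using Q_1: α has equation -6x - 42y + 6z = 210.
n·R − d = (-6)·(4) + (-42)·(-1) + (6)·(-12) − 210 = -264; |n| = √1836.
Distance = |-264| / √1836 = 264/√1836 ≈ 6.161.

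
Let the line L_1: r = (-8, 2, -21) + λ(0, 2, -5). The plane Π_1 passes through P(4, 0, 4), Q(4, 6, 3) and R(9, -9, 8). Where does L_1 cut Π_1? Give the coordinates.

PQ = (0, 6, -1), PR = (5, -9, 4); a normal to Π_1 is PQ × PR = (15, -5, -30).
Using P: Π_1 has equation 15x - 5y - 30z = -60.
Substitute r = (-8, 2, -21) + t(0, 2, -5) into the plane: 500 + 140t = -60, so t = -4.
Intersection: (-8, 2, -21) + (-4)·(0, 2, -5) = (-8, -6, -1).

(-8, -6, -1)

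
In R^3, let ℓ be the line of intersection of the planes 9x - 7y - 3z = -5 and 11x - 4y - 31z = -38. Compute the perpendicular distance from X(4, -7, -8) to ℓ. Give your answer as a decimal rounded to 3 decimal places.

11.643

Direction of ℓ: (9, -7, -3) × (11, -4, -31) = (205, 246, 41).
A point on ℓ: solving the two plane equations with x = -1 gives (-1, -1, 1).
Taking (-1, -1, 1) on ℓ with direction v = (205, 246, 41): w = X − (-1, -1, 1) = (5, -6, -9), and w × v = (1968, -2050, 2460).
Distance = |w × v| / |v| = √14127124 / √104222 ≈ 11.643.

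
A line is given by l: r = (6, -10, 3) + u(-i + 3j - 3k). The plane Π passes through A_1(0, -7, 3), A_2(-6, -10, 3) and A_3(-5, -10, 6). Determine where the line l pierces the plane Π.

(4, -4, -3)

A_1A_2 = (-6, -3, 0), A_1A_3 = (-5, -3, 3); a normal to Π is A_1A_2 × A_1A_3 = (-9, 18, 3).
Using A_1: Π has equation -9x + 18y + 3z = -117.
Substitute r = (6, -10, 3) + t(-1, 3, -3) into the plane: -225 + 54t = -117, so t = 2.
Intersection: (6, -10, 3) + 2·(-1, 3, -3) = (4, -4, -3).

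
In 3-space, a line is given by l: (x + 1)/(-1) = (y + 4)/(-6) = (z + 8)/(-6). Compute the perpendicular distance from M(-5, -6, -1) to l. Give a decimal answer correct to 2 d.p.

7.73

l has direction (-1, -6, -6) through (-1, -4, -8).
Taking (-1, -4, -8) on l with direction v = (-1, -6, -6): w = M − (-1, -4, -8) = (-4, -2, 7), and w × v = (54, -31, 22).
Distance = |w × v| / |v| = √4361 / √73 ≈ 7.73.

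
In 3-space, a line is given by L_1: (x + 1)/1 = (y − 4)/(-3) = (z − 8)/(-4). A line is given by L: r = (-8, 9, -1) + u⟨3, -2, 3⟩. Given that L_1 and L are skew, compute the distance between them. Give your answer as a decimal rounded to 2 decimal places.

L_1 has direction (1, -3, -4) through (-1, 4, 8).
Common perpendicular direction n = (1, -3, -4) × (3, -2, 3) = (-17, -15, 7).
With w = (-8, 9, -1) − (-1, 4, 8) = (-7, 5, -9), w · n = -19.
Distance = |w · n| / |n| = |-19| / √563 ≈ 0.80.

0.80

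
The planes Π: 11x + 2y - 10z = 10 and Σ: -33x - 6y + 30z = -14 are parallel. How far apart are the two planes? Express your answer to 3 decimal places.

Rescale Σ by 1/(-3): 11x + 2y - 10z = 14/3. Then distance = |10 − (14/3)| / √225 ≈ 0.356.

0.356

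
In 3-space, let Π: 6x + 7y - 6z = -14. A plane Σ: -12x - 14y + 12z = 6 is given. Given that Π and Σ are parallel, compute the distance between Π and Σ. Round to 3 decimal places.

Rescale Σ by 1/(-2): 6x + 7y - 6z = -3. Then distance = |-14 − (-3)| / √121 ≈ 1.000.

1.000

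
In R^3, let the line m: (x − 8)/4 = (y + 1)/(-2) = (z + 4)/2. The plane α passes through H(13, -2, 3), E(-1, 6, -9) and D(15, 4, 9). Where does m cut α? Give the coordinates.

(4, 1, -6)

m has direction (4, -2, 2) through (8, -1, -4).
HE = (-14, 8, -12), HD = (2, 6, 6); a normal to α is HE × HD = (120, 60, -100).
Using H: α has equation 120x + 60y - 100z = 1140.
Substitute r = (8, -1, -4) + t(4, -2, 2) into the plane: 1300 + 160t = 1140, so t = -1.
Intersection: (8, -1, -4) + (-1)·(4, -2, 2) = (4, 1, -6).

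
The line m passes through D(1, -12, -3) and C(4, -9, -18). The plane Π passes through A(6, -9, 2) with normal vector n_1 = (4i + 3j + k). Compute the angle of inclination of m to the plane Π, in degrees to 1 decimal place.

A direction vector for m is C − D = (3, 3, -15).
Π: n_1·r = n_1·A gives 4x + 3y + z = -1.
sin θ = |n·v| / (|n||v|) = |6| / (√26 · √243) = 0.07549.
θ ≈ 4.3°.

4.3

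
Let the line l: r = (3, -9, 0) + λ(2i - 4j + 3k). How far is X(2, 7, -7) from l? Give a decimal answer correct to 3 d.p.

Taking (3, -9, 0) on l with direction v = (2, -4, 3): w = X − (3, -9, 0) = (-1, 16, -7), and w × v = (20, -11, -28).
Distance = |w × v| / |v| = √1305 / √29 ≈ 6.708.

6.708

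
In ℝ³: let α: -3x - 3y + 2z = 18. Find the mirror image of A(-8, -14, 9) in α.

(10, 4, -3)

λ = (n·A − d)/|n|² = (84 − 18)/22 = 3.
Reflection = A − 2λn = (-8, -14, 9) − 6·(-3, -3, 2) = (10, 4, -3).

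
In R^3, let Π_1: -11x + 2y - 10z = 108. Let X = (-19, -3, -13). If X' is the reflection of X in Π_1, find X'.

(3, -7, 7)

λ = (n·X − d)/|n|² = (333 − 108)/225 = 1.
Reflection = X − 2λn = (-19, -3, -13) − 2·(-11, 2, -10) = (3, -7, 7).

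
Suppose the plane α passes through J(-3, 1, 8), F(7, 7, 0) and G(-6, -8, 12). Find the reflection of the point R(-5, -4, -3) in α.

JF = (10, 6, -8), JG = (-3, -9, 4); a normal to α is JF × JG = (-48, -16, -72).
Using J: α has equation -48x - 16y - 72z = -448.
λ = (n·R − d)/|n|² = (520 − (-448))/7744 = 1/8.
Reflection = R − 2λn = (-5, -4, -3) − (1/4)·(-48, -16, -72) = (7, 0, 15).

(7, 0, 15)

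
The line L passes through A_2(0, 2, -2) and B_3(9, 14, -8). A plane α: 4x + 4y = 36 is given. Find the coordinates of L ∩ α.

(3, 6, -4)

A direction vector for L is B_3 − A_2 = (9, 12, -6).
Substitute r = (0, 2, -2) + t(9, 12, -6) into the plane: 8 + 84t = 36, so t = 1/3.
Intersection: (0, 2, -2) + (1/3)·(9, 12, -6) = (3, 6, -4).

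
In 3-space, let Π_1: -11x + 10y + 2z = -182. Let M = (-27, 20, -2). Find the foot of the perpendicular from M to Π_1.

Foot = M − λn with λ = (n·M − d)/|n|² = (493 − (-182))/225 = 3.
Foot = (-27, 20, -2) − 3·(-11, 10, 2) = (6, -10, -8).

(6, -10, -8)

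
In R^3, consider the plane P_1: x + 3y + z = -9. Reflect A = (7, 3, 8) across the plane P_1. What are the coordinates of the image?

λ = (n·A − d)/|n|² = (24 − (-9))/11 = 3.
Reflection = A − 2λn = (7, 3, 8) − 6·(1, 3, 1) = (1, -15, 2).

(1, -15, 2)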